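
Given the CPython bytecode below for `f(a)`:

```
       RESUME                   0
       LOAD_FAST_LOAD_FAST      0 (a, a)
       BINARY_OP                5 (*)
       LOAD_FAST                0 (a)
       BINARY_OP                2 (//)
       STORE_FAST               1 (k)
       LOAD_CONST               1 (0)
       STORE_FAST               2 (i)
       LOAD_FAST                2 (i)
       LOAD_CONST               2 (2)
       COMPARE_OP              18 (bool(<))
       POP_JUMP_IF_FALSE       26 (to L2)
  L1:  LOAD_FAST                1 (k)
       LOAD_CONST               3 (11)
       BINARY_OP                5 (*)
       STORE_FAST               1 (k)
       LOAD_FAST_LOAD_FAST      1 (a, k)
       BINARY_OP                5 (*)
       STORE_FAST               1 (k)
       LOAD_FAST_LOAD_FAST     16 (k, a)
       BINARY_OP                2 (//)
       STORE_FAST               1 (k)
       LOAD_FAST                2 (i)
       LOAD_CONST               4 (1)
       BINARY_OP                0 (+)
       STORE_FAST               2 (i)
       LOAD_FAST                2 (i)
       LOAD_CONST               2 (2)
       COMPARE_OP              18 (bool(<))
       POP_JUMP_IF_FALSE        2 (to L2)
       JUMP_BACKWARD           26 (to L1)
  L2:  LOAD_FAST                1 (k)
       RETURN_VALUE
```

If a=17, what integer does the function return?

2057

LOAD_FAST_LOAD_FAST a,a → push 17,17. Stack: [17, 17]
BINARY_OP * → 17 * 17 = 289. Stack: [289]
LOAD_FAST a → push 17. Stack: [289, 17]
BINARY_OP // → 289 // 17 = 17. Stack: [17]
STORE_FAST k → k=17. Stack: []
LOAD_CONST → push 0. Stack: [0]
STORE_FAST i → i=0. Stack: []
LOAD_FAST i → push 0. Stack: [0]
LOAD_CONST → push 2. Stack: [0, 2]
COMPARE_OP bool(<) → 0 vs 2 = True. Stack: [True]
POP_JUMP_IF_FALSE → pop True; no jump. Stack: []
LOAD_FAST k → push 17. Stack: [17]
LOAD_CONST → push 11. Stack: [17, 11]
BINARY_OP * → 17 * 11 = 187. Stack: [187]
STORE_FAST k → k=187. Stack: []
LOAD_FAST_LOAD_FAST a,k → push 17,187. Stack: [17, 187]
BINARY_OP * → 17 * 187 = 3179. Stack: [3179]
STORE_FAST k → k=3179. Stack: []
LOAD_FAST_LOAD_FAST k,a → push 3179,17. Stack: [3179, 17]
BINARY_OP // → 3179 // 17 = 187. Stack: [187]
STORE_FAST k → k=187. Stack: []
LOAD_FAST i → push 0. Stack: [0]
LOAD_CONST → push 1. Stack: [0, 1]
BINARY_OP + → 0 + 1 = 1. Stack: [1]
STORE_FAST i → i=1. Stack: []
LOAD_FAST i → push 1. Stack: [1]
LOAD_CONST → push 2. Stack: [1, 2]
COMPARE_OP bool(<) → 1 vs 2 = True. Stack: [True]
POP_JUMP_IF_FALSE → pop True; no jump. Stack: []
LOAD_FAST k → push 187. Stack: [187]
LOAD_CONST → push 11. Stack: [187, 11]
BINARY_OP * → 187 * 11 = 2057. Stack: [2057]
STORE_FAST k → k=2057. Stack: []
LOAD_FAST_LOAD_FAST a,k → push 17,2057. Stack: [17, 2057]
BINARY_OP * → 17 * 2057 = 34969. Stack: [34969]
STORE_FAST k → k=34969. Stack: []
LOAD_FAST_LOAD_FAST k,a → push 34969,17. Stack: [34969, 17]
BINARY_OP // → 34969 // 17 = 2057. Stack: [2057]
STORE_FAST k → k=2057. Stack: []
LOAD_FAST i → push 1. Stack: [1]
LOAD_CONST → push 1. Stack: [1, 1]
BINARY_OP + → 1 + 1 = 2. Stack: [2]
STORE_FAST i → i=2. Stack: []
LOAD_FAST i → push 2. Stack: [2]
LOAD_CONST → push 2. Stack: [2, 2]
COMPARE_OP bool(<) → 2 vs 2 = False. Stack: [False]
POP_JUMP_IF_FALSE → pop False; jump. Stack: []
LOAD_FAST k → push 2057. Stack: [2057]
RETURN_VALUE → return 2057.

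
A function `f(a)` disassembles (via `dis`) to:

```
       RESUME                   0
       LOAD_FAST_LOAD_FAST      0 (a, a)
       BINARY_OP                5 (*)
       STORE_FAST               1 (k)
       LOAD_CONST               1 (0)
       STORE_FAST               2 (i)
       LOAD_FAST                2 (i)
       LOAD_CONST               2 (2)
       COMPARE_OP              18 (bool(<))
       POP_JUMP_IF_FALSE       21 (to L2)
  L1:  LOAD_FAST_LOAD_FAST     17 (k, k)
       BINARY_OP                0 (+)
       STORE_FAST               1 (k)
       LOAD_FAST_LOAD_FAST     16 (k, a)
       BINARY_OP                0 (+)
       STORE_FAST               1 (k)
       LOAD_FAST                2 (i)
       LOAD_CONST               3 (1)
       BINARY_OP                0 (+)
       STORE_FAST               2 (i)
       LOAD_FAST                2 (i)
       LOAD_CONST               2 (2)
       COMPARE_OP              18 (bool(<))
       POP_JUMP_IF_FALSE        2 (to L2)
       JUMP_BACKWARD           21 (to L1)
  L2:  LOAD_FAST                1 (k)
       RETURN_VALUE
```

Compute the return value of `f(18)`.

LOAD_FAST_LOAD_FAST a,a → push 18,18. Stack: [18, 18]
BINARY_OP * → 18 * 18 = 324. Stack: [324]
STORE_FAST k → k=324. Stack: []
LOAD_CONST → push 0. Stack: [0]
STORE_FAST i → i=0. Stack: []
LOAD_FAST i → push 0. Stack: [0]
LOAD_CONST → push 2. Stack: [0, 2]
COMPARE_OP bool(<) → 0 vs 2 = True. Stack: [True]
POP_JUMP_IF_FALSE → pop True; no jump. Stack: []
LOAD_FAST_LOAD_FAST k,k → push 324,324. Stack: [324, 324]
BINARY_OP + → 324 + 324 = 648. Stack: [648]
STORE_FAST k → k=648. Stack: []
LOAD_FAST_LOAD_FAST k,a → push 648,18. Stack: [648, 18]
BINARY_OP + → 648 + 18 = 666. Stack: [666]
STORE_FAST k → k=666. Stack: []
LOAD_FAST i → push 0. Stack: [0]
LOAD_CONST → push 1. Stack: [0, 1]
BINARY_OP + → 0 + 1 = 1. Stack: [1]
STORE_FAST i → i=1. Stack: []
LOAD_FAST i → push 1. Stack: [1]
LOAD_CONST → push 2. Stack: [1, 2]
COMPARE_OP bool(<) → 1 vs 2 = True. Stack: [True]
POP_JUMP_IF_FALSE → pop True; no jump. Stack: []
LOAD_FAST_LOAD_FAST k,k → push 666,666. Stack: [666, 666]
BINARY_OP + → 666 + 666 = 1332. Stack: [1332]
STORE_FAST k → k=1332. Stack: []
LOAD_FAST_LOAD_FAST k,a → push 1332,18. Stack: [1332, 18]
BINARY_OP + → 1332 + 18 = 1350. Stack: [1350]
STORE_FAST k → k=1350. Stack: []
LOAD_FAST i → push 1. Stack: [1]
LOAD_CONST → push 1. Stack: [1, 1]
BINARY_OP + → 1 + 1 = 2. Stack: [2]
STORE_FAST i → i=2. Stack: []
LOAD_FAST i → push 2. Stack: [2]
LOAD_CONST → push 2. Stack: [2, 2]
COMPARE_OP bool(<) → 2 vs 2 = False. Stack: [False]
POP_JUMP_IF_FALSE → pop False; jump. Stack: []
LOAD_FAST k → push 1350. Stack: [1350]
RETURN_VALUE → return 1350.

1350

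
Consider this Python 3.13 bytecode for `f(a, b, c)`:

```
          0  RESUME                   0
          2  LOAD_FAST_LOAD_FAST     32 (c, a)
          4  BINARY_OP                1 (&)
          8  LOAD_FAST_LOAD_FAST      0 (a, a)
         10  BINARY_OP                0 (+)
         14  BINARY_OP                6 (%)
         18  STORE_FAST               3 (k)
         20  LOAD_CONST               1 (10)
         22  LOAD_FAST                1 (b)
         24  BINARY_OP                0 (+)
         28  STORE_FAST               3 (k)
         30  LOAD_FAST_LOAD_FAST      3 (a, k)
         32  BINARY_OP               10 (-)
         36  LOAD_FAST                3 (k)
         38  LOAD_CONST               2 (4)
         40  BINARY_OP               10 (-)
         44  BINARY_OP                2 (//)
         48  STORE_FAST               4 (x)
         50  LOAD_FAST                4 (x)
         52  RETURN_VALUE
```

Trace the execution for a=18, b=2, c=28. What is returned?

0

LOAD_FAST_LOAD_FAST c,a → push 28,18. Stack: [28, 18]
BINARY_OP & → 28 & 18 = 16. Stack: [16]
LOAD_FAST_LOAD_FAST a,a → push 18,18. Stack: [16, 18, 18]
BINARY_OP + → 18 + 18 = 36. Stack: [16, 36]
BINARY_OP % → 16 % 36 = 16. Stack: [16]
STORE_FAST k → k=16. Stack: []
LOAD_CONST → push 10. Stack: [10]
LOAD_FAST b → push 2. Stack: [10, 2]
BINARY_OP + → 10 + 2 = 12. Stack: [12]
STORE_FAST k → k=12. Stack: []
LOAD_FAST_LOAD_FAST a,k → push 18,12. Stack: [18, 12]
BINARY_OP - → 18 - 12 = 6. Stack: [6]
LOAD_FAST k → push 12. Stack: [6, 12]
LOAD_CONST → push 4. Stack: [6, 12, 4]
BINARY_OP - → 12 - 4 = 8. Stack: [6, 8]
BINARY_OP // → 6 // 8 = 0. Stack: [0]
STORE_FAST x → x=0. Stack: []
LOAD_FAST x → push 0. Stack: [0]
RETURN_VALUE → return 0.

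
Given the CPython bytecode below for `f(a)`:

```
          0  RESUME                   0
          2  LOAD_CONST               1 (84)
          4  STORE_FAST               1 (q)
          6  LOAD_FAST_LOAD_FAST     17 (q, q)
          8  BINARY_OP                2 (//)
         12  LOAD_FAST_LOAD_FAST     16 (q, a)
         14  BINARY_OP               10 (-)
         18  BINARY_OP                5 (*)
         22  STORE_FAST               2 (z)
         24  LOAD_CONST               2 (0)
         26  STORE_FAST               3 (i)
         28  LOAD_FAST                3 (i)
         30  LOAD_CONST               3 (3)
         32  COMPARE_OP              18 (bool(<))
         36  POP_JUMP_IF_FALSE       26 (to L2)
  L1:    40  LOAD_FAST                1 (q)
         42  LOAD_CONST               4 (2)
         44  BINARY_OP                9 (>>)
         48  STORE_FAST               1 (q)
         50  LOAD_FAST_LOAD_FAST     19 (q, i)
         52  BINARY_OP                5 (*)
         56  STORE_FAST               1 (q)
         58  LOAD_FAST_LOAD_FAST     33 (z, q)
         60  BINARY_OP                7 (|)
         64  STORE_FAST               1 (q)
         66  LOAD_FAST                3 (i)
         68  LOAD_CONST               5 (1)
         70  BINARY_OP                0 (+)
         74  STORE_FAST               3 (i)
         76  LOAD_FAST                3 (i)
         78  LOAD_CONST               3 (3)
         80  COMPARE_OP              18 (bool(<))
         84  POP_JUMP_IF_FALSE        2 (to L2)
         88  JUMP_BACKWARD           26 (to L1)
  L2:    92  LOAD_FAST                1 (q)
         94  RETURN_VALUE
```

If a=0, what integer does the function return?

126

LOAD_CONST → push 84
STORE_FAST q → q=84
LOAD_FAST_LOAD_FAST q,q → push 84,84
BINARY_OP // → 84 // 84 = 1
LOAD_FAST_LOAD_FAST q,a → push 84,0
BINARY_OP - → 84 - 0 = 84
BINARY_OP * → 1 * 84 = 84
STORE_FAST z → z=84
LOAD_CONST → push 0
STORE_FAST i → i=0
LOAD_FAST i → push 0
LOAD_CONST → push 3
COMPARE_OP bool(<) → 0 vs 3 = True
POP_JUMP_IF_FALSE → pop True; no jump
LOAD_FAST q → push 84
LOAD_CONST → push 2
BINARY_OP >> → 84 >> 2 = 21
STORE_FAST q → q=21
LOAD_FAST_LOAD_FAST q,i → push 21,0
BINARY_OP * → 21 * 0 = 0
STORE_FAST q → q=0
LOAD_FAST_LOAD_FAST z,q → push 84,0
BINARY_OP | → 84 | 0 = 84
STORE_FAST q → q=84
LOAD_FAST i → push 0
LOAD_CONST → push 1
BINARY_OP + → 0 + 1 = 1
STORE_FAST i → i=1
LOAD_FAST i → push 1
LOAD_CONST → push 3
COMPARE_OP bool(<) → 1 vs 3 = True
POP_JUMP_IF_FALSE → pop True; no jump
LOAD_FAST q → push 84
LOAD_CONST → push 2
BINARY_OP >> → 84 >> 2 = 21
STORE_FAST q → q=21
LOAD_FAST_LOAD_FAST q,i → push 21,1
BINARY_OP * → 21 * 1 = 21
STORE_FAST q → q=21
LOAD_FAST_LOAD_FAST z,q → push 84,21
BINARY_OP | → 84 | 21 = 85
STORE_FAST q → q=85
LOAD_FAST i → push 1
LOAD_CONST → push 1
BINARY_OP + → 1 + 1 = 2
STORE_FAST i → i=2
LOAD_FAST i → push 2
LOAD_CONST → push 3
COMPARE_OP bool(<) → 2 vs 3 = True
POP_JUMP_IF_FALSE → pop True; no jump
LOAD_FAST q → push 85
LOAD_CONST → push 2
BINARY_OP >> → 85 >> 2 = 21
STORE_FAST q → q=21
LOAD_FAST_LOAD_FAST q,i → push 21,2
BINARY_OP * → 21 * 2 = 42
STORE_FAST q → q=42
LOAD_FAST_LOAD_FAST z,q → push 84,42
BINARY_OP | → 84 | 42 = 126
STORE_FAST q → q=126
LOAD_FAST i → push 2
LOAD_CONST → push 1
BINARY_OP + → 2 + 1 = 3
STORE_FAST i → i=3
LOAD_FAST i → push 3
LOAD_CONST → push 3
COMPARE_OP bool(<) → 3 vs 3 = False
POP_JUMP_IF_FALSE → pop False; jump
LOAD_FAST q → push 126
RETURN_VALUE → return 126.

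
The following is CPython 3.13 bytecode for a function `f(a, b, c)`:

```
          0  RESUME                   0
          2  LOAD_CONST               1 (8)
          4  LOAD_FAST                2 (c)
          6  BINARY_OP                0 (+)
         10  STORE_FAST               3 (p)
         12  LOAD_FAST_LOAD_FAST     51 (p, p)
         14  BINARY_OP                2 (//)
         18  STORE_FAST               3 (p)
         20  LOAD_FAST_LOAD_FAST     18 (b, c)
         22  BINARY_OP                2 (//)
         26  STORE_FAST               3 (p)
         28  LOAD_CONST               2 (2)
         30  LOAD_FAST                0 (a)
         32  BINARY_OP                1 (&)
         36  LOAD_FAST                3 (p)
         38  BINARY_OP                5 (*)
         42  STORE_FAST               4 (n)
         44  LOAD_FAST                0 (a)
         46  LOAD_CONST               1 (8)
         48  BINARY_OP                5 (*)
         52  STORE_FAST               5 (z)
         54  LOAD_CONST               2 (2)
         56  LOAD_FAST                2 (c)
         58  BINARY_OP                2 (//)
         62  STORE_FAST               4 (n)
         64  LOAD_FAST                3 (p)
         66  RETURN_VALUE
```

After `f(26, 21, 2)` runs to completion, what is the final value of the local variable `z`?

LOAD_CONST → push 8. Stack: [8]
LOAD_FAST c → push 2. Stack: [8, 2]
BINARY_OP + → 8 + 2 = 10. Stack: [10]
STORE_FAST p → p=10. Stack: []
LOAD_FAST_LOAD_FAST p,p → push 10,10. Stack: [10, 10]
BINARY_OP // → 10 // 10 = 1. Stack: [1]
STORE_FAST p → p=1. Stack: []
LOAD_FAST_LOAD_FAST b,c → push 21,2. Stack: [21, 2]
BINARY_OP // → 21 // 2 = 10. Stack: [10]
STORE_FAST p → p=10. Stack: []
LOAD_CONST → push 2. Stack: [2]
LOAD_FAST a → push 26. Stack: [2, 26]
BINARY_OP & → 2 & 26 = 2. Stack: [2]
LOAD_FAST p → push 10. Stack: [2, 10]
BINARY_OP * → 2 * 10 = 20. Stack: [20]
STORE_FAST n → n=20. Stack: []
LOAD_FAST a → push 26. Stack: [26]
LOAD_CONST → push 8. Stack: [26, 8]
BINARY_OP * → 26 * 8 = 208. Stack: [208]
STORE_FAST z → z=208. Stack: []
LOAD_CONST → push 2. Stack: [2]
LOAD_FAST c → push 2. Stack: [2, 2]
BINARY_OP // → 2 // 2 = 1. Stack: [1]
STORE_FAST n → n=1. Stack: []
LOAD_FAST p → push 10. Stack: [10]
RETURN_VALUE → return 10.

208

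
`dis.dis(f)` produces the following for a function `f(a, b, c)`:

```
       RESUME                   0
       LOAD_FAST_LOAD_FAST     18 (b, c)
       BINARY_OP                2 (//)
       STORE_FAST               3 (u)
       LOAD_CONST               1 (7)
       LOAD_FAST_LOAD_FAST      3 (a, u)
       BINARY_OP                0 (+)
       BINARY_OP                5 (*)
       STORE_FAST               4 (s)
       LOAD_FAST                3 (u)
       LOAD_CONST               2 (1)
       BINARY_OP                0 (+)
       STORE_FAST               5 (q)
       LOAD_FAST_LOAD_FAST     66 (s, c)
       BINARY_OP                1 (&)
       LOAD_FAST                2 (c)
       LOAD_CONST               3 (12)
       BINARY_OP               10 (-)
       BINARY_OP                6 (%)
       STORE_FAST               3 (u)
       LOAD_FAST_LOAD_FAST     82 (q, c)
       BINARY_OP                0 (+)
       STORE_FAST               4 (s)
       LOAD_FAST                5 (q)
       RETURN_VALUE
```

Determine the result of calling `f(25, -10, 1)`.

LOAD_FAST_LOAD_FAST b,c → push -10,1. Stack: [-10, 1]
BINARY_OP // → -10 // 1 = -10. Stack: [-10]
STORE_FAST u → u=-10. Stack: []
LOAD_CONST → push 7. Stack: [7]
LOAD_FAST_LOAD_FAST a,u → push 25,-10. Stack: [7, 25, -10]
BINARY_OP + → 25 + -10 = 15. Stack: [7, 15]
BINARY_OP * → 7 * 15 = 105. Stack: [105]
STORE_FAST s → s=105. Stack: []
LOAD_FAST u → push -10. Stack: [-10]
LOAD_CONST → push 1. Stack: [-10, 1]
BINARY_OP + → -10 + 1 = -9. Stack: [-9]
STORE_FAST q → q=-9. Stack: []
LOAD_FAST_LOAD_FAST s,c → push 105,1. Stack: [105, 1]
BINARY_OP & → 105 & 1 = 1. Stack: [1]
LOAD_FAST c → push 1. Stack: [1, 1]
LOAD_CONST → push 12. Stack: [1, 1, 12]
BINARY_OP - → 1 - 12 = -11. Stack: [1, -11]
BINARY_OP % → 1 % -11 = -10. Stack: [-10]
STORE_FAST u → u=-10. Stack: []
LOAD_FAST_LOAD_FAST q,c → push -9,1. Stack: [-9, 1]
BINARY_OP + → -9 + 1 = -8. Stack: [-8]
STORE_FAST s → s=-8. Stack: []
LOAD_FAST q → push -9. Stack: [-9]
RETURN_VALUE → return -9.

-9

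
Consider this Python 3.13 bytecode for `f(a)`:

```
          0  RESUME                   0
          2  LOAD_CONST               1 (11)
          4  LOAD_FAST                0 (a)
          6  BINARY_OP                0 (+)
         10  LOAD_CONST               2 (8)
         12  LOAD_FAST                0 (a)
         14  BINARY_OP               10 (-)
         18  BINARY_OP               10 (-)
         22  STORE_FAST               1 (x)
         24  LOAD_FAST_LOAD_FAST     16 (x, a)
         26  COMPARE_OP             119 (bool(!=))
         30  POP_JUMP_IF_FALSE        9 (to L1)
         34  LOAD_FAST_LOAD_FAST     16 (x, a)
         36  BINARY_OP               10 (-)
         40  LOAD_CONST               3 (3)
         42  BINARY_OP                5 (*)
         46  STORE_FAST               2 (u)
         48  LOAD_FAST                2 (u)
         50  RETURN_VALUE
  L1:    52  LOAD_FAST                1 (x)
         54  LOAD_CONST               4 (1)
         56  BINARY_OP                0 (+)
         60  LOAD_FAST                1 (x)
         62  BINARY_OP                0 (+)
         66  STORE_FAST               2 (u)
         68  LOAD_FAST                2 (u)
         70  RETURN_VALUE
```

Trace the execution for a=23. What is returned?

LOAD_CONST → push 11. Stack: [11]
LOAD_FAST a → push 23. Stack: [11, 23]
BINARY_OP + → 11 + 23 = 34. Stack: [34]
LOAD_CONST → push 8. Stack: [34, 8]
LOAD_FAST a → push 23. Stack: [34, 8, 23]
BINARY_OP - → 8 - 23 = -15. Stack: [34, -15]
BINARY_OP - → 34 - -15 = 49. Stack: [49]
STORE_FAST x → x=49. Stack: []
LOAD_FAST_LOAD_FAST x,a → push 49,23. Stack: [49, 23]
COMPARE_OP bool(!=) → 49 vs 23 = True. Stack: [True]
POP_JUMP_IF_FALSE → pop True; no jump. Stack: []
LOAD_FAST_LOAD_FAST x,a → push 49,23. Stack: [49, 23]
BINARY_OP - → 49 - 23 = 26. Stack: [26]
LOAD_CONST → push 3. Stack: [26, 3]
BINARY_OP * → 26 * 3 = 78. Stack: [78]
STORE_FAST u → u=78. Stack: []
LOAD_FAST u → push 78. Stack: [78]
RETURN_VALUE → return 78.

78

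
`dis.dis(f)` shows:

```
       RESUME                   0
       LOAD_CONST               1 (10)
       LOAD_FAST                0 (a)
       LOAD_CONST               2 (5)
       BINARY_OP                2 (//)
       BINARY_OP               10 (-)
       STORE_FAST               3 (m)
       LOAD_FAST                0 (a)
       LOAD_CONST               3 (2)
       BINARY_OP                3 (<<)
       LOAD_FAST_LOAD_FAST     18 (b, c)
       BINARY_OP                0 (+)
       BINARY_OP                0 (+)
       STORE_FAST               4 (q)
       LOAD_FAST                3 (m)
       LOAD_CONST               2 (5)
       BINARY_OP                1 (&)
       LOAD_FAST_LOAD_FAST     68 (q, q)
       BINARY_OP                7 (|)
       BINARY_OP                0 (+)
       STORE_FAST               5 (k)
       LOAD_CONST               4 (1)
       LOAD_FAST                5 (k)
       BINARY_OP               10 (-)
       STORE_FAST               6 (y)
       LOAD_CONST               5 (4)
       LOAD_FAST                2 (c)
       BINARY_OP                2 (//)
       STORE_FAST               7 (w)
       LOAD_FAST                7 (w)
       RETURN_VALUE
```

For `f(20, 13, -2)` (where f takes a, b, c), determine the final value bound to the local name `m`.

LOAD_CONST → push 10. Stack: [10]
LOAD_FAST a → push 20. Stack: [10, 20]
LOAD_CONST → push 5. Stack: [10, 20, 5]
BINARY_OP // → 20 // 5 = 4. Stack: [10, 4]
BINARY_OP - → 10 - 4 = 6. Stack: [6]
STORE_FAST m → m=6. Stack: []
LOAD_FAST a → push 20. Stack: [20]
LOAD_CONST → push 2. Stack: [20, 2]
BINARY_OP << → 20 << 2 = 80. Stack: [80]
LOAD_FAST_LOAD_FAST b,c → push 13,-2. Stack: [80, 13, -2]
BINARY_OP + → 13 + -2 = 11. Stack: [80, 11]
BINARY_OP + → 80 + 11 = 91. Stack: [91]
STORE_FAST q → q=91. Stack: []
LOAD_FAST m → push 6. Stack: [6]
LOAD_CONST → push 5. Stack: [6, 5]
BINARY_OP & → 6 & 5 = 4. Stack: [4]
LOAD_FAST_LOAD_FAST q,q → push 91,91. Stack: [4, 91, 91]
BINARY_OP | → 91 | 91 = 91. Stack: [4, 91]
BINARY_OP + → 4 + 91 = 95. Stack: [95]
STORE_FAST k → k=95. Stack: []
LOAD_CONST → push 1. Stack: [1]
LOAD_FAST k → push 95. Stack: [1, 95]
BINARY_OP - → 1 - 95 = -94. Stack: [-94]
STORE_FAST y → y=-94. Stack: []
LOAD_CONST → push 4. Stack: [4]
LOAD_FAST c → push -2. Stack: [4, -2]
BINARY_OP // → 4 // -2 = -2. Stack: [-2]
STORE_FAST w → w=-2. Stack: []
LOAD_FAST w → push -2. Stack: [-2]
RETURN_VALUE → return -2.

6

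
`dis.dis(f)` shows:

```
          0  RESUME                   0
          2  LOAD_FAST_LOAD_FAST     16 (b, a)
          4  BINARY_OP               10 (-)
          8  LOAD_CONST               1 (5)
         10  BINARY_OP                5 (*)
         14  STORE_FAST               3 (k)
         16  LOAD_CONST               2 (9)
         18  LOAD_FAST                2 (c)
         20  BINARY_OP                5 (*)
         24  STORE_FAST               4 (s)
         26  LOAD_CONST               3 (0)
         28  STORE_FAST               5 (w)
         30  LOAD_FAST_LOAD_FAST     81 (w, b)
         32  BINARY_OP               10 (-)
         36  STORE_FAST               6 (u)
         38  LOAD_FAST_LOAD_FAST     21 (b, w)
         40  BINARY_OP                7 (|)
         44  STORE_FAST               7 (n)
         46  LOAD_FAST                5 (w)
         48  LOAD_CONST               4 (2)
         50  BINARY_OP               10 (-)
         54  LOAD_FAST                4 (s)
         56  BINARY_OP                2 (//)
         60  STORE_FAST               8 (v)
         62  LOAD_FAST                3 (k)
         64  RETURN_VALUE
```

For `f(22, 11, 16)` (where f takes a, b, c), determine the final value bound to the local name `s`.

144

LOAD_FAST_LOAD_FAST b,a → push 11,22. Stack: [11, 22]
BINARY_OP - → 11 - 22 = -11. Stack: [-11]
LOAD_CONST → push 5. Stack: [-11, 5]
BINARY_OP * → -11 * 5 = -55. Stack: [-55]
STORE_FAST k → k=-55. Stack: []
LOAD_CONST → push 9. Stack: [9]
LOAD_FAST c → push 16. Stack: [9, 16]
BINARY_OP * → 9 * 16 = 144. Stack: [144]
STORE_FAST s → s=144. Stack: []
LOAD_CONST → push 0. Stack: [0]
STORE_FAST w → w=0. Stack: []
LOAD_FAST_LOAD_FAST w,b → push 0,11. Stack: [0, 11]
BINARY_OP - → 0 - 11 = -11. Stack: [-11]
STORE_FAST u → u=-11. Stack: []
LOAD_FAST_LOAD_FAST b,w → push 11,0. Stack: [11, 0]
BINARY_OP | → 11 | 0 = 11. Stack: [11]
STORE_FAST n → n=11. Stack: []
LOAD_FAST w → push 0. Stack: [0]
LOAD_CONST → push 2. Stack: [0, 2]
BINARY_OP - → 0 - 2 = -2. Stack: [-2]
LOAD_FAST s → push 144. Stack: [-2, 144]
BINARY_OP // → -2 // 144 = -1. Stack: [-1]
STORE_FAST v → v=-1. Stack: []
LOAD_FAST k → push -55. Stack: [-55]
RETURN_VALUE → return -55.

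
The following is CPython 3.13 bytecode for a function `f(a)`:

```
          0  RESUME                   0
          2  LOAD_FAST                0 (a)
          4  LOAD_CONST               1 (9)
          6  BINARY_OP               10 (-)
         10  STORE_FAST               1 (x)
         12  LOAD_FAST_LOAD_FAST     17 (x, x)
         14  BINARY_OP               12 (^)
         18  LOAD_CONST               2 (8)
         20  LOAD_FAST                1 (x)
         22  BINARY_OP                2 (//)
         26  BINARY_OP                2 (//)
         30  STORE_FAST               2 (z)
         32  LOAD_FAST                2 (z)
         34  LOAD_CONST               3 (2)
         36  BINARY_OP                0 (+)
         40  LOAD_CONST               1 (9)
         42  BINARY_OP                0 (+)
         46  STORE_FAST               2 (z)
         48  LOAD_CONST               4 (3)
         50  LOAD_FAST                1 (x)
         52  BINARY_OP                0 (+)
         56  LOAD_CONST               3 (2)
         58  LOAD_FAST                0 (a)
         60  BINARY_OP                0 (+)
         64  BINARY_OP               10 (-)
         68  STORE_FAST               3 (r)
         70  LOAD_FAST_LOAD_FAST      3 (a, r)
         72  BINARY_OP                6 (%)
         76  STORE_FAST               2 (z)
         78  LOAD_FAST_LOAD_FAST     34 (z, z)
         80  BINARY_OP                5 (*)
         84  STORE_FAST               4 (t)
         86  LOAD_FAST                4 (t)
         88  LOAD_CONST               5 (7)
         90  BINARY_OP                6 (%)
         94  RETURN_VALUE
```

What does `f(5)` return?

2

LOAD_FAST a → push 5. Stack: [5]
LOAD_CONST → push 9. Stack: [5, 9]
BINARY_OP - → 5 - 9 = -4. Stack: [-4]
STORE_FAST x → x=-4. Stack: []
LOAD_FAST_LOAD_FAST x,x → push -4,-4. Stack: [-4, -4]
BINARY_OP ^ → -4 ^ -4 = 0. Stack: [0]
LOAD_CONST → push 8. Stack: [0, 8]
LOAD_FAST x → push -4. Stack: [0, 8, -4]
BINARY_OP // → 8 // -4 = -2. Stack: [0, -2]
BINARY_OP // → 0 // -2 = 0. Stack: [0]
STORE_FAST z → z=0. Stack: []
LOAD_FAST z → push 0. Stack: [0]
LOAD_CONST → push 2. Stack: [0, 2]
BINARY_OP + → 0 + 2 = 2. Stack: [2]
LOAD_CONST → push 9. Stack: [2, 9]
BINARY_OP + → 2 + 9 = 11. Stack: [11]
STORE_FAST z → z=11. Stack: []
LOAD_CONST → push 3. Stack: [3]
LOAD_FAST x → push -4. Stack: [3, -4]
BINARY_OP + → 3 + -4 = -1. Stack: [-1]
LOAD_CONST → push 2. Stack: [-1, 2]
LOAD_FAST a → push 5. Stack: [-1, 2, 5]
BINARY_OP + → 2 + 5 = 7. Stack: [-1, 7]
BINARY_OP - → -1 - 7 = -8. Stack: [-8]
STORE_FAST r → r=-8. Stack: []
LOAD_FAST_LOAD_FAST a,r → push 5,-8. Stack: [5, -8]
BINARY_OP % → 5 % -8 = -3. Stack: [-3]
STORE_FAST z → z=-3. Stack: []
LOAD_FAST_LOAD_FAST z,z → push -3,-3. Stack: [-3, -3]
BINARY_OP * → -3 * -3 = 9. Stack: [9]
STORE_FAST t → t=9. Stack: []
LOAD_FAST t → push 9. Stack: [9]
LOAD_CONST → push 7. Stack: [9, 7]
BINARY_OP % → 9 % 7 = 2. Stack: [2]
RETURN_VALUE → return 2.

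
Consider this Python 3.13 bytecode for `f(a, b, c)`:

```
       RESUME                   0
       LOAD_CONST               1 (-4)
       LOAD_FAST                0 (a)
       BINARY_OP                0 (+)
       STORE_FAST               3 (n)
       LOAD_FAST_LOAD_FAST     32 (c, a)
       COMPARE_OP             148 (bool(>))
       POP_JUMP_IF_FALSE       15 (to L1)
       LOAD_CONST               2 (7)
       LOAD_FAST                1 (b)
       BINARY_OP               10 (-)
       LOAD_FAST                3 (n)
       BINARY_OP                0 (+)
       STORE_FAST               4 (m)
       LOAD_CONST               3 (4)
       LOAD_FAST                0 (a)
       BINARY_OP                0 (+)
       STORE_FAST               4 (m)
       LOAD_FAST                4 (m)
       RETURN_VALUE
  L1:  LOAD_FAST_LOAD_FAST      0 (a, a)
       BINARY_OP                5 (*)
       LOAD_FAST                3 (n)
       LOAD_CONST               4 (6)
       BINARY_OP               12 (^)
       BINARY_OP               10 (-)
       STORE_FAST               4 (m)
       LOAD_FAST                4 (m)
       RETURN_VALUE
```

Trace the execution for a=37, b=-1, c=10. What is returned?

1330

LOAD_CONST → push -4. Stack: [-4]
LOAD_FAST a → push 37. Stack: [-4, 37]
BINARY_OP + → -4 + 37 = 33. Stack: [33]
STORE_FAST n → n=33. Stack: []
LOAD_FAST_LOAD_FAST c,a → push 10,37. Stack: [10, 37]
COMPARE_OP bool(>) → 10 vs 37 = False. Stack: [False]
POP_JUMP_IF_FALSE → pop False; jump. Stack: []
LOAD_FAST_LOAD_FAST a,a → push 37,37. Stack: [37, 37]
BINARY_OP * → 37 * 37 = 1369. Stack: [1369]
LOAD_FAST n → push 33. Stack: [1369, 33]
LOAD_CONST → push 6. Stack: [1369, 33, 6]
BINARY_OP ^ → 33 ^ 6 = 39. Stack: [1369, 39]
BINARY_OP - → 1369 - 39 = 1330. Stack: [1330]
STORE_FAST m → m=1330. Stack: []
LOAD_FAST m → push 1330. Stack: [1330]
RETURN_VALUE → return 1330.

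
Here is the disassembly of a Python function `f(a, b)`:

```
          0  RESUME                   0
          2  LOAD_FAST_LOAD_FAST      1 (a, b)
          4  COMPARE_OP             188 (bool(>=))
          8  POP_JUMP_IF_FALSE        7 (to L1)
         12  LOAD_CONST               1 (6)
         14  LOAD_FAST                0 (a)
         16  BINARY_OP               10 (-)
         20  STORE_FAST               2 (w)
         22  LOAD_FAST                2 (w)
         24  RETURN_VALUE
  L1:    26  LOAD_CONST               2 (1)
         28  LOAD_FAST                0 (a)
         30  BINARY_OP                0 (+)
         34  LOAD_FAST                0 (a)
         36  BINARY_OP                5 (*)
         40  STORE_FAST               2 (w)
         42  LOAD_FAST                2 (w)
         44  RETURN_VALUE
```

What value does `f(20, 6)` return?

-14

LOAD_FAST_LOAD_FAST a,b → push 20,6. Stack: [20, 6]
COMPARE_OP bool(>=) → 20 vs 6 = True. Stack: [True]
POP_JUMP_IF_FALSE → pop True; no jump. Stack: []
LOAD_CONST → push 6. Stack: [6]
LOAD_FAST a → push 20. Stack: [6, 20]
BINARY_OP - → 6 - 20 = -14. Stack: [-14]
STORE_FAST w → w=-14. Stack: []
LOAD_FAST w → push -14. Stack: [-14]
RETURN_VALUE → return -14.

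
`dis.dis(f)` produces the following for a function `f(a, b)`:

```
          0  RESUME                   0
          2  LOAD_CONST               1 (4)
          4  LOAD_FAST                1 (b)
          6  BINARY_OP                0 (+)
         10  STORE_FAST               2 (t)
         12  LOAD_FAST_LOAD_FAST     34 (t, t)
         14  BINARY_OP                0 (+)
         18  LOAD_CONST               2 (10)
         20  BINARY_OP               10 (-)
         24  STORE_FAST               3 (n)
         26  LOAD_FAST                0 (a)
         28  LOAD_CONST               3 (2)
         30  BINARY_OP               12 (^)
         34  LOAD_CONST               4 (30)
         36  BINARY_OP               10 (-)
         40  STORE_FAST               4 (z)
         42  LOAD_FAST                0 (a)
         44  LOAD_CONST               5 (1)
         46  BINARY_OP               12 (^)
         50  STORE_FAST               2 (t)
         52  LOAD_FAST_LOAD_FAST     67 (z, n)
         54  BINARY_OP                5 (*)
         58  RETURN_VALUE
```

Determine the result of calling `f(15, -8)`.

LOAD_CONST → push 4. Stack: [4]
LOAD_FAST b → push -8. Stack: [4, -8]
BINARY_OP + → 4 + -8 = -4. Stack: [-4]
STORE_FAST t → t=-4. Stack: []
LOAD_FAST_LOAD_FAST t,t → push -4,-4. Stack: [-4, -4]
BINARY_OP + → -4 + -4 = -8. Stack: [-8]
LOAD_CONST → push 10. Stack: [-8, 10]
BINARY_OP - → -8 - 10 = -18. Stack: [-18]
STORE_FAST n → n=-18. Stack: []
LOAD_FAST a → push 15. Stack: [15]
LOAD_CONST → push 2. Stack: [15, 2]
BINARY_OP ^ → 15 ^ 2 = 13. Stack: [13]
LOAD_CONST → push 30. Stack: [13, 30]
BINARY_OP - → 13 - 30 = -17. Stack: [-17]
STORE_FAST z → z=-17. Stack: []
LOAD_FAST a → push 15. Stack: [15]
LOAD_CONST → push 1. Stack: [15, 1]
BINARY_OP ^ → 15 ^ 1 = 14. Stack: [14]
STORE_FAST t → t=14. Stack: []
LOAD_FAST_LOAD_FAST z,n → push -17,-18. Stack: [-17, -18]
BINARY_OP * → -17 * -18 = 306. Stack: [306]
RETURN_VALUE → return 306.

306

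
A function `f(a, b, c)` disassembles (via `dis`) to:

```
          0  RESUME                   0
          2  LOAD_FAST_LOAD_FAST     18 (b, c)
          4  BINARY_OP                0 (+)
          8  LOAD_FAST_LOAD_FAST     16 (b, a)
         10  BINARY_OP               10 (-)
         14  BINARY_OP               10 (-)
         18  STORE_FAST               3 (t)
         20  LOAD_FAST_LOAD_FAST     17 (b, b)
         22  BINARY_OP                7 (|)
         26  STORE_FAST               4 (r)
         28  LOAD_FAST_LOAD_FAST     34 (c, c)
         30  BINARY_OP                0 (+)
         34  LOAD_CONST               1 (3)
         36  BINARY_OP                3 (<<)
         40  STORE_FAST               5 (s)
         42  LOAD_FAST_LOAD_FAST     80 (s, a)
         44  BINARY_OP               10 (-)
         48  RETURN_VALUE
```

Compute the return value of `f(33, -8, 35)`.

LOAD_FAST_LOAD_FAST b,c → push -8,35. Stack: [-8, 35]
BINARY_OP + → -8 + 35 = 27. Stack: [27]
LOAD_FAST_LOAD_FAST b,a → push -8,33. Stack: [27, -8, 33]
BINARY_OP - → -8 - 33 = -41. Stack: [27, -41]
BINARY_OP - → 27 - -41 = 68. Stack: [68]
STORE_FAST t → t=68. Stack: []
LOAD_FAST_LOAD_FAST b,b → push -8,-8. Stack: [-8, -8]
BINARY_OP | → -8 | -8 = -8. Stack: [-8]
STORE_FAST r → r=-8. Stack: []
LOAD_FAST_LOAD_FAST c,c → push 35,35. Stack: [35, 35]
BINARY_OP + → 35 + 35 = 70. Stack: [70]
LOAD_CONST → push 3. Stack: [70, 3]
BINARY_OP << → 70 << 3 = 560. Stack: [560]
STORE_FAST s → s=560. Stack: []
LOAD_FAST_LOAD_FAST s,a → push 560,33. Stack: [560, 33]
BINARY_OP - → 560 - 33 = 527. Stack: [527]
RETURN_VALUE → return 527.

527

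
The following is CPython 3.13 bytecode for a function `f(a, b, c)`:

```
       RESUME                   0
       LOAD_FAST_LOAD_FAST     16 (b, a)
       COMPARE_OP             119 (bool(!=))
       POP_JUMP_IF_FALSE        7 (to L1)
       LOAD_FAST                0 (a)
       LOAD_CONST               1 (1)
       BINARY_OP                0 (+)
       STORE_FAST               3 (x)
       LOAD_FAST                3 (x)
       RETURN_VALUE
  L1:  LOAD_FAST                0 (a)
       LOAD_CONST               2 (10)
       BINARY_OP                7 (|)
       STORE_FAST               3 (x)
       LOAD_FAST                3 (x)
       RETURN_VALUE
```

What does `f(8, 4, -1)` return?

LOAD_FAST_LOAD_FAST b,a → push 4,8. Stack: [4, 8]
COMPARE_OP bool(!=) → 4 vs 8 = True. Stack: [True]
POP_JUMP_IF_FALSE → pop True; no jump. Stack: []
LOAD_FAST a → push 8. Stack: [8]
LOAD_CONST → push 1. Stack: [8, 1]
BINARY_OP + → 8 + 1 = 9. Stack: [9]
STORE_FAST x → x=9. Stack: []
LOAD_FAST x → push 9. Stack: [9]
RETURN_VALUE → return 9.

9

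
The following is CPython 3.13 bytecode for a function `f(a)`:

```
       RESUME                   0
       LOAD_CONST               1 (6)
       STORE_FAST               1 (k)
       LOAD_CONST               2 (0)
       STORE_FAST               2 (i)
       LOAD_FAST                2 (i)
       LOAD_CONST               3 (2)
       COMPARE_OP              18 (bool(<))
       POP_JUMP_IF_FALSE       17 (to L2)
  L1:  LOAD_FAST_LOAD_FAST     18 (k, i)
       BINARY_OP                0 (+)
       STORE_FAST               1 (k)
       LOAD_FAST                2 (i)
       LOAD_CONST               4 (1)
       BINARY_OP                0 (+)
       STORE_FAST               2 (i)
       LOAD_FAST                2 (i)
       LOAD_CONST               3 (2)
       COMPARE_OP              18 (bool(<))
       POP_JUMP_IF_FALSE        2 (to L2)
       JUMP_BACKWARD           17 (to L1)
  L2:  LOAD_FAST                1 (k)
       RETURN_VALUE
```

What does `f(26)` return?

LOAD_CONST → push 6. Stack: [6]
STORE_FAST k → k=6. Stack: []
LOAD_CONST → push 0. Stack: [0]
STORE_FAST i → i=0. Stack: []
LOAD_FAST i → push 0. Stack: [0]
LOAD_CONST → push 2. Stack: [0, 2]
COMPARE_OP bool(<) → 0 vs 2 = True. Stack: [True]
POP_JUMP_IF_FALSE → pop True; no jump. Stack: []
LOAD_FAST_LOAD_FAST k,i → push 6,0. Stack: [6, 0]
BINARY_OP + → 6 + 0 = 6. Stack: [6]
STORE_FAST k → k=6. Stack: []
LOAD_FAST i → push 0. Stack: [0]
LOAD_CONST → push 1. Stack: [0, 1]
BINARY_OP + → 0 + 1 = 1. Stack: [1]
STORE_FAST i → i=1. Stack: []
LOAD_FAST i → push 1. Stack: [1]
LOAD_CONST → push 2. Stack: [1, 2]
COMPARE_OP bool(<) → 1 vs 2 = True. Stack: [True]
POP_JUMP_IF_FALSE → pop True; no jump. Stack: []
LOAD_FAST_LOAD_FAST k,i → push 6,1. Stack: [6, 1]
BINARY_OP + → 6 + 1 = 7. Stack: [7]
STORE_FAST k → k=7. Stack: []
LOAD_FAST i → push 1. Stack: [1]
LOAD_CONST → push 1. Stack: [1, 1]
BINARY_OP + → 1 + 1 = 2. Stack: [2]
STORE_FAST i → i=2. Stack: []
LOAD_FAST i → push 2. Stack: [2]
LOAD_CONST → push 2. Stack: [2, 2]
COMPARE_OP bool(<) → 2 vs 2 = False. Stack: [False]
POP_JUMP_IF_FALSE → pop False; jump. Stack: []
LOAD_FAST k → push 7. Stack: [7]
RETURN_VALUE → return 7.

7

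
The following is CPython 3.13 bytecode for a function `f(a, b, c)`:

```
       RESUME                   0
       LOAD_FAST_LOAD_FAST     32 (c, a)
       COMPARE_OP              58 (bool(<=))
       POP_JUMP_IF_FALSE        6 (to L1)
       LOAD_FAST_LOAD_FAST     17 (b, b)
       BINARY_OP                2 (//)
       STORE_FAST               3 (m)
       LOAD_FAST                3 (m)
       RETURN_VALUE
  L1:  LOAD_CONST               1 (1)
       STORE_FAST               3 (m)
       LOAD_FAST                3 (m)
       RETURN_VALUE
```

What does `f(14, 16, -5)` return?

1

LOAD_FAST_LOAD_FAST c,a → push -5,14. Stack: [-5, 14]
COMPARE_OP bool(<=) → -5 vs 14 = True. Stack: [True]
POP_JUMP_IF_FALSE → pop True; no jump. Stack: []
LOAD_FAST_LOAD_FAST b,b → push 16,16. Stack: [16, 16]
BINARY_OP // → 16 // 16 = 1. Stack: [1]
STORE_FAST m → m=1. Stack: []
LOAD_FAST m → push 1. Stack: [1]
RETURN_VALUE → return 1.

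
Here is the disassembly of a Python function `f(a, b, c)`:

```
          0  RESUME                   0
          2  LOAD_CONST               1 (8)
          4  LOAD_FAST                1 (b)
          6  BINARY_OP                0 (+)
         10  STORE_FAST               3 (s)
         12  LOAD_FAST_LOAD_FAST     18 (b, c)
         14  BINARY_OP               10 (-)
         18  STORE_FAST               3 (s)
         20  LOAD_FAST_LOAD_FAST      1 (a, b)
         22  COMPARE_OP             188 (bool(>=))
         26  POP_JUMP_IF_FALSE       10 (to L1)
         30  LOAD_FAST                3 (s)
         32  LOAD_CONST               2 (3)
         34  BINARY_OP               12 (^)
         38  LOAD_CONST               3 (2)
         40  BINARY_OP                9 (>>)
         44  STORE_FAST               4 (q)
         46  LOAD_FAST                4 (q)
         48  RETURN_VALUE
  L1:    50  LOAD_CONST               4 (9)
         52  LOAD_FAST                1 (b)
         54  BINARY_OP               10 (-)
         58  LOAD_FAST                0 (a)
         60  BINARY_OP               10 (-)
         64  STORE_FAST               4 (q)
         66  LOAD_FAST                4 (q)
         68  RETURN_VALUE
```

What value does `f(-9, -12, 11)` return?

LOAD_CONST → push 8. Stack: [8]
LOAD_FAST b → push -12. Stack: [8, -12]
BINARY_OP + → 8 + -12 = -4. Stack: [-4]
STORE_FAST s → s=-4. Stack: []
LOAD_FAST_LOAD_FAST b,c → push -12,11. Stack: [-12, 11]
BINARY_OP - → -12 - 11 = -23. Stack: [-23]
STORE_FAST s → s=-23. Stack: []
LOAD_FAST_LOAD_FAST a,b → push -9,-12. Stack: [-9, -12]
COMPARE_OP bool(>=) → -9 vs -12 = True. Stack: [True]
POP_JUMP_IF_FALSE → pop True; no jump. Stack: []
LOAD_FAST s → push -23. Stack: [-23]
LOAD_CONST → push 3. Stack: [-23, 3]
BINARY_OP ^ → -23 ^ 3 = -22. Stack: [-22]
LOAD_CONST → push 2. Stack: [-22, 2]
BINARY_OP >> → -22 >> 2 = -6. Stack: [-6]
STORE_FAST q → q=-6. Stack: []
LOAD_FAST q → push -6. Stack: [-6]
RETURN_VALUE → return -6.

-6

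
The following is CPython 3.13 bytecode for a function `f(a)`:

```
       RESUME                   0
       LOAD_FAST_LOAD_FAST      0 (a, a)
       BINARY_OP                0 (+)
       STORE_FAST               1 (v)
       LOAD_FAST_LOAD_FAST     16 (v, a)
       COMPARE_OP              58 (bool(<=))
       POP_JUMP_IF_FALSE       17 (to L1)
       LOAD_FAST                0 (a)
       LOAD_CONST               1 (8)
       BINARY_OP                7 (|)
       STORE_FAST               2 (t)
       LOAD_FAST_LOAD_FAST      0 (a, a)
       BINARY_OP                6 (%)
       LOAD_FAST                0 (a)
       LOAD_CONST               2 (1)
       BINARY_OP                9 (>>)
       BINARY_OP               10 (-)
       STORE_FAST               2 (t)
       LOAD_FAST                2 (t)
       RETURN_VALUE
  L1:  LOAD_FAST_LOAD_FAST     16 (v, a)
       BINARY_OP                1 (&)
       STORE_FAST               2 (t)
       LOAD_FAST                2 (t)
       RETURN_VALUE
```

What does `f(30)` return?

LOAD_FAST_LOAD_FAST a,a → push 30,30. Stack: [30, 30]
BINARY_OP + → 30 + 30 = 60. Stack: [60]
STORE_FAST v → v=60. Stack: []
LOAD_FAST_LOAD_FAST v,a → push 60,30. Stack: [60, 30]
COMPARE_OP bool(<=) → 60 vs 30 = False. Stack: [False]
POP_JUMP_IF_FALSE → pop False; jump. Stack: []
LOAD_FAST_LOAD_FAST v,a → push 60,30. Stack: [60, 30]
BINARY_OP & → 60 & 30 = 28. Stack: [28]
STORE_FAST t → t=28. Stack: []
LOAD_FAST t → push 28. Stack: [28]
RETURN_VALUE → return 28.

28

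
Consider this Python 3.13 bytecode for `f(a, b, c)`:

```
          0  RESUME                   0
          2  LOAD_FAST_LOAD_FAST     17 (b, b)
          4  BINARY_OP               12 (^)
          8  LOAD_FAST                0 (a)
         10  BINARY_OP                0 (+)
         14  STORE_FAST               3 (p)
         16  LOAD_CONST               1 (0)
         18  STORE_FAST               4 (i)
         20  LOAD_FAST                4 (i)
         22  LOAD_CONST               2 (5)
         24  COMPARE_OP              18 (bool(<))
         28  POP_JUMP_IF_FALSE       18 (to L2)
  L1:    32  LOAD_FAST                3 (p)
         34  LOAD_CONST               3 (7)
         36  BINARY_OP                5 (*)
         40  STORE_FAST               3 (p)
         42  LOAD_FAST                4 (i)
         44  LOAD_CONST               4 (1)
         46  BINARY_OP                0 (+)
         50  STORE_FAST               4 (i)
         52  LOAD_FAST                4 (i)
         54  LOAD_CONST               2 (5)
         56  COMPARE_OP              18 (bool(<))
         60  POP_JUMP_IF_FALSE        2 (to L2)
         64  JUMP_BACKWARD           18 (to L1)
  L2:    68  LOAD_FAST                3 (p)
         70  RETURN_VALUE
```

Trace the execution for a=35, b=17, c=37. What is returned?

LOAD_FAST_LOAD_FAST b,b → push 17,17
BINARY_OP ^ → 17 ^ 17 = 0
LOAD_FAST a → push 35
BINARY_OP + → 0 + 35 = 35
STORE_FAST p → p=35
LOAD_CONST → push 0
STORE_FAST i → i=0
LOAD_FAST i → push 0
LOAD_CONST → push 5
COMPARE_OP bool(<) → 0 vs 5 = True
POP_JUMP_IF_FALSE → pop True; no jump
LOAD_FAST p → push 35
LOAD_CONST → push 7
BINARY_OP * → 35 * 7 = 245
STORE_FAST p → p=245
LOAD_FAST i → push 0
LOAD_CONST → push 1
BINARY_OP + → 0 + 1 = 1
STORE_FAST i → i=1
LOAD_FAST i → push 1
LOAD_CONST → push 5
COMPARE_OP bool(<) → 1 vs 5 = True
POP_JUMP_IF_FALSE → pop True; no jump
LOAD_FAST p → push 245
LOAD_CONST → push 7
BINARY_OP * → 245 * 7 = 1715
STORE_FAST p → p=1715
LOAD_FAST i → push 1
LOAD_CONST → push 1
BINARY_OP + → 1 + 1 = 2
STORE_FAST i → i=2
LOAD_FAST i → push 2
LOAD_CONST → push 5
COMPARE_OP bool(<) → 2 vs 5 = True
POP_JUMP_IF_FALSE → pop True; no jump
LOAD_FAST p → push 1715
LOAD_CONST → push 7
BINARY_OP * → 1715 * 7 = 12005
STORE_FAST p → p=12005
LOAD_FAST i → push 2
LOAD_CONST → push 1
BINARY_OP + → 2 + 1 = 3
STORE_FAST i → i=3
LOAD_FAST i → push 3
LOAD_CONST → push 5
COMPARE_OP bool(<) → 3 vs 5 = True
POP_JUMP_IF_FALSE → pop True; no jump
LOAD_FAST p → push 12005
LOAD_CONST → push 7
BINARY_OP * → 12005 * 7 = 84035
STORE_FAST p → p=84035
LOAD_FAST i → push 3
LOAD_CONST → push 1
BINARY_OP + → 3 + 1 = 4
STORE_FAST i → i=4
LOAD_FAST i → push 4
LOAD_CONST → push 5
COMPARE_OP bool(<) → 4 vs 5 = True
POP_JUMP_IF_FALSE → pop True; no jump
LOAD_FAST p → push 84035
LOAD_CONST → push 7
BINARY_OP * → 84035 * 7 = 588245
STORE_FAST p → p=588245
LOAD_FAST i → push 4
LOAD_CONST → push 1
BINARY_OP + → 4 + 1 = 5
STORE_FAST i → i=5
LOAD_FAST i → push 5
LOAD_CONST → push 5
COMPARE_OP bool(<) → 5 vs 5 = False
POP_JUMP_IF_FALSE → pop False; jump
LOAD_FAST p → push 588245
RETURN_VALUE → return 588245.

588245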